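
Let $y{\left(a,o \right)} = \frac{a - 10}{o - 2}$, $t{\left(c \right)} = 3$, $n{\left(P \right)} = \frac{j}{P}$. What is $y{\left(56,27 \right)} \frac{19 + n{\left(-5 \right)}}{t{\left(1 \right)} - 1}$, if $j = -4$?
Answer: $\frac{2277}{125} \approx 18.216$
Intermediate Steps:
$n{\left(P \right)} = - \frac{4}{P}$
$y{\left(a,o \right)} = \frac{-10 + a}{-2 + o}$
$y{\left(56,27 \right)} \frac{19 + n{\left(-5 \right)}}{t{\left(1 \right)} - 1} = \frac{-10 + 56}{-2 + 27} \frac{19 - \frac{4}{-5}}{3 - 1} = \frac{1}{25} \cdot 46 \frac{19 - - \frac{4}{5}}{2} = \frac{1}{25} \cdot 46 \left(19 + \frac{4}{5}\right) \frac{1}{2} = \frac{46 \cdot \frac{99}{5} \cdot \frac{1}{2}}{25} = \frac{46}{25} \cdot \frac{99}{10} = \frac{2277}{125}$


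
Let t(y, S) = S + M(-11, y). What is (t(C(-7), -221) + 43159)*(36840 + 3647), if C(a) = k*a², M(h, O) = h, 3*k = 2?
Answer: 1737985449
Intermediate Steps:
k = ⅔ (k = (⅓)*2 = ⅔ ≈ 0.66667)
C(a) = 2*a²/3
t(y, S) = -11 + S (t(y, S) = S - 11 = -11 + S)
(t(C(-7), -221) + 43159)*(36840 + 3647) = ((-11 - 221) + 43159)*(36840 + 3647) = (-232 + 43159)*40487 = 42927*40487 = 1737985449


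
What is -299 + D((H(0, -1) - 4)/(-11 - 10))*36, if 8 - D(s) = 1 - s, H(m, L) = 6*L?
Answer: -209/7 ≈ -29.857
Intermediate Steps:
D(s) = 7 + s (D(s) = 8 - (1 - s) = 8 + (-1 + s) = 7 + s)
-299 + D((H(0, -1) - 4)/(-11 - 10))*36 = -299 + (7 + (6*(-1) - 4)/(-11 - 10))*36 = -299 + (7 + (-6 - 4)/(-21))*36 = -299 + (7 - 10*(-1/21))*36 = -299 + (7 + 10/21)*36 = -299 + (157/21)*36 = -299 + 1884/7 = -209/7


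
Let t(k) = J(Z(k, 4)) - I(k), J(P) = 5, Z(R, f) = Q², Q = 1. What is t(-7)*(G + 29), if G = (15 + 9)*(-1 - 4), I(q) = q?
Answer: -1092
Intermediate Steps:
G = -120 (G = 24*(-5) = -120)
Z(R, f) = 1 (Z(R, f) = 1² = 1)
t(k) = 5 - k
t(-7)*(G + 29) = (5 - 1*(-7))*(-120 + 29) = (5 + 7)*(-91) = 12*(-91) = -1092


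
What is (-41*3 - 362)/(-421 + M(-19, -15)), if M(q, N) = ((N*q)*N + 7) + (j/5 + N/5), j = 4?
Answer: 2425/23456 ≈ 0.10339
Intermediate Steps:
M(q, N) = 39/5 + N/5 + q*N² (M(q, N) = ((N*q)*N + 7) + (4/5 + N/5) = (q*N² + 7) + (4*(⅕) + N*(⅕)) = (7 + q*N²) + (⅘ + N/5) = 39/5 + N/5 + q*N²)
(-41*3 - 362)/(-421 + M(-19, -15)) = (-41*3 - 362)/(-421 + (39/5 + (⅕)*(-15) - 19*(-15)²)) = (-123 - 362)/(-421 + (39/5 - 3 - 19*225)) = -485/(-421 + (39/5 - 3 - 4275)) = -485/(-421 - 21351/5) = -485/(-23456/5) = -485*(-5/23456) = 2425/23456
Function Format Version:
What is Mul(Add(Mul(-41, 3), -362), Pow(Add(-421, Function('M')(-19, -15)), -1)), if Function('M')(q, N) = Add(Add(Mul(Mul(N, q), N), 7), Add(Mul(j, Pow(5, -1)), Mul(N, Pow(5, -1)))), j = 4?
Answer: Rational(2425, 23456) ≈ 0.10339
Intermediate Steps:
Function('M')(q, N) = Add(Rational(39, 5), Mul(Rational(1, 5), N), Mul(q, Pow(N, 2))) (Function('M')(q, N) = Add(Add(Mul(Mul(N, q), N), 7), Add(Mul(4, Pow(5, -1)), Mul(N, Pow(5, -1)))) = Add(Add(Mul(q, Pow(N, 2)), 7), Add(Mul(4, Rational(1, 5)), Mul(N, Rational(1, 5)))) = Add(Add(7, Mul(q, Pow(N, 2))), Add(Rational(4, 5), Mul(Rational(1, 5), N))) = Add(Rational(39, 5), Mul(Rational(1, 5), N), Mul(q, Pow(N, 2))))
Mul(Add(Mul(-41, 3), -362), Pow(Add(-421, Function('M')(-19, -15)), -1)) = Mul(Add(Mul(-41, 3), -362), Pow(Add(-421, Add(Rational(39, 5), Mul(Rational(1, 5), -15), Mul(-19, Pow(-15, 2)))), -1)) = Mul(Add(-123, -362), Pow(Add(-421, Add(Rational(39, 5), -3, Mul(-19, 225))), -1)) = Mul(-485, Pow(Add(-421, Add(Rational(39, 5), -3, -4275)), -1)) = Mul(-485, Pow(Add(-421, Rational(-21351, 5)), -1)) = Mul(-485, Pow(Rational(-23456, 5), -1)) = Mul(-485, Rational(-5, 23456)) = Rational(2425, 23456)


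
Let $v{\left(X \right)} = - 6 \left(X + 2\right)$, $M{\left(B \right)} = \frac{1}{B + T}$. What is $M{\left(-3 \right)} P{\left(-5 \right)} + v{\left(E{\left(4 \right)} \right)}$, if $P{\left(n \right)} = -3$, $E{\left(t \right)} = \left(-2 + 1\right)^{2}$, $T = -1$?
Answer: $- \frac{69}{4} \approx -17.25$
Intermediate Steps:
$M{\left(B \right)} = \frac{1}{-1 + B}$ ($M{\left(B \right)} = \frac{1}{B - 1} = \frac{1}{-1 + B}$)
$E{\left(t \right)} = 1$ ($E{\left(t \right)} = \left(-1\right)^{2} = 1$)
$v{\left(X \right)} = -12 - 6 X$ ($v{\left(X \right)} = - 6 \left(2 + X\right) = -12 - 6 X$)
$M{\left(-3 \right)} P{\left(-5 \right)} + v{\left(E{\left(4 \right)} \right)} = \frac{1}{-1 - 3} \left(-3\right) - 18 = \frac{1}{-4} \left(-3\right) - 18 = \left(- \frac{1}{4}\right) \left(-3\right) - 18 = \frac{3}{4} - 18 = - \frac{69}{4}$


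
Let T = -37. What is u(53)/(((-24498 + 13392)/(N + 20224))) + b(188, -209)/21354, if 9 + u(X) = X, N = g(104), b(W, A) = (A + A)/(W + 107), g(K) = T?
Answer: -155425965343/1943374155 ≈ -79.977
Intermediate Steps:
g(K) = -37
b(W, A) = 2*A/(107 + W) (b(W, A) = (2*A)/(107 + W) = 2*A/(107 + W))
N = -37
u(X) = -9 + X
u(53)/(((-24498 + 13392)/(N + 20224))) + b(188, -209)/21354 = (-9 + 53)/(((-24498 + 13392)/(-37 + 20224))) + (2*(-209)/(107 + 188))/21354 = 44/((-11106/20187)) + (2*(-209)/295)*(1/21354) = 44/((-11106*1/20187)) + (2*(-209)*(1/295))*(1/21354) = 44/(-1234/2243) - 418/295*1/21354 = 44*(-2243/1234) - 209/3149715 = -49346/617 - 209/3149715 = -155425965343/1943374155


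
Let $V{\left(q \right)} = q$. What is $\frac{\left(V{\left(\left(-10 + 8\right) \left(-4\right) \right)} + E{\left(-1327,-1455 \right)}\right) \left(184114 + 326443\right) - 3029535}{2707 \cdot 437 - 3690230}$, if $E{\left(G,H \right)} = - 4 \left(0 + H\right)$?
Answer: $- \frac{2972496661}{2507271} \approx -1185.6$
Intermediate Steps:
$E{\left(G,H \right)} = - 4 H$
$\frac{\left(V{\left(\left(-10 + 8\right) \left(-4\right) \right)} + E{\left(-1327,-1455 \right)}\right) \left(184114 + 326443\right) - 3029535}{2707 \cdot 437 - 3690230} = \frac{\left(\left(-10 + 8\right) \left(-4\right) - -5820\right) \left(184114 + 326443\right) - 3029535}{2707 \cdot 437 - 3690230} = \frac{\left(\left(-2\right) \left(-4\right) + 5820\right) 510557 - 3029535}{1182959 - 3690230} = \frac{\left(8 + 5820\right) 510557 - 3029535}{-2507271} = \left(5828 \cdot 510557 - 3029535\right) \left(- \frac{1}{2507271}\right) = \left(2975526196 - 3029535\right) \left(- \frac{1}{2507271}\right) = 2972496661 \left(- \frac{1}{2507271}\right) = - \frac{2972496661}{2507271}$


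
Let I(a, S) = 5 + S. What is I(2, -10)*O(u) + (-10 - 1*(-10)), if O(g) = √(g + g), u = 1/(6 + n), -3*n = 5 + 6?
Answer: -5*√42/7 ≈ -4.6291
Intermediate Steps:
n = -11/3 (n = -(5 + 6)/3 = -⅓*11 = -11/3 ≈ -3.6667)
u = 3/7 (u = 1/(6 - 11/3) = 1/(7/3) = 3/7 ≈ 0.42857)
O(g) = √2*√g (O(g) = √(2*g) = √2*√g)
I(2, -10)*O(u) + (-10 - 1*(-10)) = (5 - 10)*(√2*√(3/7)) + (-10 - 1*(-10)) = -5*√2*√21/7 + (-10 + 10) = -5*√42/7 + 0 = -5*√42/7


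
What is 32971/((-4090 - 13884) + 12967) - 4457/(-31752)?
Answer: -341526331/52994088 ≈ -6.4446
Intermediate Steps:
32971/((-4090 - 13884) + 12967) - 4457/(-31752) = 32971/(-17974 + 12967) - 4457*(-1/31752) = 32971/(-5007) + 4457/31752 = 32971*(-1/5007) + 4457/31752 = -32971/5007 + 4457/31752 = -341526331/52994088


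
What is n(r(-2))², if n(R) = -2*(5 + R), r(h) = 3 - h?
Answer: 400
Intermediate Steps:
n(R) = -10 - 2*R
n(r(-2))² = (-10 - 2*(3 - 1*(-2)))² = (-10 - 2*(3 + 2))² = (-10 - 2*5)² = (-10 - 10)² = (-20)² = 400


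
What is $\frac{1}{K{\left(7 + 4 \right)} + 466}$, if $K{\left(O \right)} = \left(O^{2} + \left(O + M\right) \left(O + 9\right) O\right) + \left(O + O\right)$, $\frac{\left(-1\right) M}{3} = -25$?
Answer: $\frac{1}{19529} \approx 5.1206 \cdot 10^{-5}$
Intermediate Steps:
$M = 75$ ($M = \left(-3\right) \left(-25\right) = 75$)
$K{\left(O \right)} = O^{2} + 2 O + O \left(9 + O\right) \left(75 + O\right)$ ($K{\left(O \right)} = \left(O^{2} + \left(O + 75\right) \left(O + 9\right) O\right) + \left(O + O\right) = \left(O^{2} + \left(75 + O\right) \left(9 + O\right) O\right) + 2 O = \left(O^{2} + \left(9 + O\right) \left(75 + O\right) O\right) + 2 O = \left(O^{2} + O \left(9 + O\right) \left(75 + O\right)\right) + 2 O = O^{2} + 2 O + O \left(9 + O\right) \left(75 + O\right)$)
$\frac{1}{K{\left(7 + 4 \right)} + 466} = \frac{1}{\left(7 + 4\right) \left(677 + \left(7 + 4\right)^{2} + 85 \left(7 + 4\right)\right) + 466} = \frac{1}{11 \left(677 + 11^{2} + 85 \cdot 11\right) + 466} = \frac{1}{11 \left(677 + 121 + 935\right) + 466} = \frac{1}{11 \cdot 1733 + 466} = \frac{1}{19063 + 466} = \frac{1}{19529}$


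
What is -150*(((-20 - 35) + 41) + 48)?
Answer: -5100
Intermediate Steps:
-150*(((-20 - 35) + 41) + 48) = -150*((-55 + 41) + 48) = -150*(-14 + 48) = -150*34 = -5100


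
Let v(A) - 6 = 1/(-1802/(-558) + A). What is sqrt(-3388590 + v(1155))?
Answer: I*sqrt(353847249965442810)/323146 ≈ 1840.8*I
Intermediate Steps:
v(A) = 6 + 1/(901/279 + A) (v(A) = 6 + 1/(-1802/(-558) + A) = 6 + 1/(-1802*(-1/558) + A) = 6 + 1/(901/279 + A))
sqrt(-3388590 + v(1155)) = sqrt(-3388590 + 3*(1895 + 558*1155)/(901 + 279*1155)) = sqrt(-3388590 + 3*(1895 + 644490)/(901 + 322245)) = sqrt(-3388590 + 3*646385/323146) = sqrt(-3388590 + 3*(1/323146)*646385) = sqrt(-3388590 + 1939155/323146) = sqrt(-1095007364985/323146) = I*sqrt(353847249965442810)/323146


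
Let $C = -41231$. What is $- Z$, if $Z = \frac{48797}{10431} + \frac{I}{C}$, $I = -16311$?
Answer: $- \frac{2182089148}{430080561} \approx -5.0737$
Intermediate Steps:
$Z = \frac{2182089148}{430080561}$ ($Z = \frac{48797}{10431} - \frac{16311}{-41231} = 48797 \cdot \frac{1}{10431} - - \frac{16311}{41231} = \frac{48797}{10431} + \frac{16311}{41231} = \frac{2182089148}{430080561} \approx 5.0737$)
$- Z = \left(-1\right) \frac{2182089148}{430080561} = - \frac{2182089148}{430080561}$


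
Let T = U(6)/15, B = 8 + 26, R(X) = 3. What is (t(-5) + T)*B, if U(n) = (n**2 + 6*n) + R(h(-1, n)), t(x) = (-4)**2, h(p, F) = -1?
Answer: 714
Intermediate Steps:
t(x) = 16
B = 34
U(n) = 3 + n**2 + 6*n (U(n) = (n**2 + 6*n) + 3 = 3 + n**2 + 6*n)
T = 5 (T = (3 + 6**2 + 6*6)/15 = (3 + 36 + 36)*(1/15) = 75*(1/15) = 5)
(t(-5) + T)*B = (16 + 5)*34 = 21*34 = 714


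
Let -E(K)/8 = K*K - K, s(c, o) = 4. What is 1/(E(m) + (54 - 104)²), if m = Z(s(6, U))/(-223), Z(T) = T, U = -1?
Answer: 49729/124315236 ≈ 0.00040002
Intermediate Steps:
m = -4/223 (m = 4/(-223) = 4*(-1/223) = -4/223 ≈ -0.017937)
E(K) = -8*K² + 8*K (E(K) = -8*(K*K - K) = -8*(K² - K) = -8*K² + 8*K)
1/(E(m) + (54 - 104)²) = 1/(8*(-4/223)*(1 - 1*(-4/223)) + (54 - 104)²) = 1/(8*(-4/223)*(1 + 4/223) + (-50)²) = 1/(8*(-4/223)*(227/223) + 2500) = 1/(-7264/49729 + 2500) = 1/(124315236/49729) = 49729/124315236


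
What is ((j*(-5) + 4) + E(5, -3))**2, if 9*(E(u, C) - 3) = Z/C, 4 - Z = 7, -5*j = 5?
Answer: 11881/81 ≈ 146.68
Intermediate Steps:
j = -1 (j = -1/5*5 = -1)
Z = -3 (Z = 4 - 1*7 = 4 - 7 = -3)
E(u, C) = 3 - 1/(3*C) (E(u, C) = 3 + (-3/C)/9 = 3 - 1/(3*C))
((j*(-5) + 4) + E(5, -3))**2 = ((-1*(-5) + 4) + (3 - 1/3/(-3)))**2 = ((5 + 4) + (3 - 1/3*(-1/3)))**2 = (9 + (3 + 1/9))**2 = (9 + 28/9)**2 = (109/9)**2 = 11881/81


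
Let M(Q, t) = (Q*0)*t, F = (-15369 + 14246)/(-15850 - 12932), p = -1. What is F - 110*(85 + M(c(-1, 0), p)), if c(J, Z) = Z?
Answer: -269110577/28782 ≈ -9350.0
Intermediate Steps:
F = 1123/28782 (F = -1123/(-28782) = -1123*(-1/28782) = 1123/28782 ≈ 0.039017)
M(Q, t) = 0 (M(Q, t) = 0*t = 0)
F - 110*(85 + M(c(-1, 0), p)) = 1123/28782 - 110*(85 + 0) = 1123/28782 - 110*85 = 1123/28782 - 9350 = -269110577/28782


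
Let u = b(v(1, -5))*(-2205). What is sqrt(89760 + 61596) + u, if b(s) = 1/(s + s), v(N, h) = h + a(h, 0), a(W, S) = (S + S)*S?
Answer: 441/2 + 2*sqrt(37839) ≈ 609.54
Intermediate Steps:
a(W, S) = 2*S**2 (a(W, S) = (2*S)*S = 2*S**2)
v(N, h) = h (v(N, h) = h + 2*0**2 = h + 2*0 = h + 0 = h)
b(s) = 1/(2*s)
u = 441/2 (u = ((1/2)/(-5))*(-2205) = ((1/2)*(-1/5))*(-2205) = -1/10*(-2205) = 441/2 ≈ 220.50)
sqrt(89760 + 61596) + u = sqrt(89760 + 61596) + 441/2 = sqrt(151356) + 441/2 = 2*sqrt(37839) + 441/2 = 441/2 + 2*sqrt(37839)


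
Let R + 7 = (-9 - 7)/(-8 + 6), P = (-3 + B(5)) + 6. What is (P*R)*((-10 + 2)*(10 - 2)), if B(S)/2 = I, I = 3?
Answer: -576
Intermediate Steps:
B(S) = 6 (B(S) = 2*3 = 6)
P = 9 (P = (-3 + 6) + 6 = 3 + 6 = 9)
R = 1 (R = -7 + (-9 - 7)/(-8 + 6) = -7 - 16/(-2) = -7 - 16*(-½) = -7 + 8 = 1)
(P*R)*((-10 + 2)*(10 - 2)) = (9*1)*((-10 + 2)*(10 - 2)) = 9*(-8*8) = 9*(-64) = -576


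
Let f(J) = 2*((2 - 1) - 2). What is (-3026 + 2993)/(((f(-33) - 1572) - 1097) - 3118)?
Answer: 33/5789 ≈ 0.0057005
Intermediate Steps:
f(J) = -2 (f(J) = 2*(1 - 2) = 2*(-1) = -2)
(-3026 + 2993)/(((f(-33) - 1572) - 1097) - 3118) = (-3026 + 2993)/(((-2 - 1572) - 1097) - 3118) = -33/((-1574 - 1097) - 3118) = -33/(-2671 - 3118) = -33/(-5789) = -33*(-1/5789) = 33/5789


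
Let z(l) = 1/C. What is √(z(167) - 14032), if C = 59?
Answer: I*√48845333/59 ≈ 118.46*I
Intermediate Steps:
z(l) = 1/59
√(z(167) - 14032) = √(1/59 - 14032) = √(-827887/59) = I*√48845333/59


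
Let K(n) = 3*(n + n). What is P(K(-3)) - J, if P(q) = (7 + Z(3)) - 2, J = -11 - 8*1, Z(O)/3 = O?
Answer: 33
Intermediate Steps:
Z(O) = 3*O
K(n) = 6*n (K(n) = 3*(2*n) = 6*n)
J = -19 (J = -11 - 8 = -19)
P(q) = 14 (P(q) = (7 + 3*3) - 2 = (7 + 9) - 2 = 16 - 2 = 14)
P(K(-3)) - J = 14 - 1*(-19) = 14 + 19 = 33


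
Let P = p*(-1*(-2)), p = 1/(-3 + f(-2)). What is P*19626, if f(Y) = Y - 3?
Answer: -9813/2 ≈ -4906.5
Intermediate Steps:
f(Y) = -3 + Y
p = -⅛ (p = 1/(-3 + (-3 - 2)) = 1/(-3 - 5) = 1/(-8) = -⅛ ≈ -0.12500)
P = -¼ (P = -(-1)*(-2)/8 = -⅛*2 = -¼ ≈ -0.25000)
P*19626 = -¼*19626 = -9813/2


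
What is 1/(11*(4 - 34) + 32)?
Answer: -1/298 ≈ -0.0033557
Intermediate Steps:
1/(11*(4 - 34) + 32) = 1/(11*(-30) + 32) = 1/(-330 + 32) = 1/(-298) = -1/298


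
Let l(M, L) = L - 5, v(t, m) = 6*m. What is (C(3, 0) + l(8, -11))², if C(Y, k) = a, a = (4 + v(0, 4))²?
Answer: 589824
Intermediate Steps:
l(M, L) = -5 + L
a = 784 (a = (4 + 6*4)² = (4 + 24)² = 28² = 784)
C(Y, k) = 784
(C(3, 0) + l(8, -11))² = (784 + (-5 - 11))² = (784 - 16)² = 768² = 589824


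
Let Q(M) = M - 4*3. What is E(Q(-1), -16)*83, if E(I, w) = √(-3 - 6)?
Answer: 249*I ≈ 249.0*I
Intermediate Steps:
Q(M) = -12 + M (Q(M) = M - 12 = -12 + M)
E(I, w) = 3*I (E(I, w) = √(-9) = 3*I)
E(Q(-1), -16)*83 = (3*I)*83 = 249*I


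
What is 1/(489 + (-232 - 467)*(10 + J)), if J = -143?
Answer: 1/93456 ≈ 1.0700e-5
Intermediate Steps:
1/(489 + (-232 - 467)*(10 + J)) = 1/(489 + (-232 - 467)*(10 - 143)) = 1/(489 - 699*(-133)) = 1/(489 + 92967) = 1/93456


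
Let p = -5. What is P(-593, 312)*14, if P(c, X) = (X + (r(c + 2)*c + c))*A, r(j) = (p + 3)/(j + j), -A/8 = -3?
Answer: -18666368/197 ≈ -94753.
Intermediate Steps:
A = 24 (A = -8*(-3) = 24)
r(j) = -1/j (r(j) = (-5 + 3)/(j + j) = -2*1/(2*j) = -1/j)
P(c, X) = 24*X + 24*c - 24*c/(2 + c) (P(c, X) = (X + ((-1/(c + 2))*c + c))*24 = (X + ((-1/(2 + c))*c + c))*24 = (X + (-c/(2 + c) + c))*24 = (X + (c - c/(2 + c)))*24 = (X + c - c/(2 + c))*24 = 24*X + 24*c - 24*c/(2 + c))
P(-593, 312)*14 = (24*(-1*(-593) + (2 - 593)*(312 - 593))/(2 - 593))*14 = (24*(593 - 591*(-281))/(-591))*14 = (24*(-1/591)*(593 + 166071))*14 = (24*(-1/591)*166664)*14 = -1333312/197*14 = -18666368/197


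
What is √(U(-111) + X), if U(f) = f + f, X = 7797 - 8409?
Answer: I*√834 ≈ 28.879*I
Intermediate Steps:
X = -612
U(f) = 2*f
√(U(-111) + X) = √(2*(-111) - 612) = √(-222 - 612) = √(-834) = I*√834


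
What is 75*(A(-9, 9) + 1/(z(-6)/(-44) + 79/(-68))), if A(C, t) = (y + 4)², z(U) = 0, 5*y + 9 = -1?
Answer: 18600/79 ≈ 235.44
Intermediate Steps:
y = -2 (y = -9/5 + (⅕)*(-1) = -9/5 - ⅕ = -2)
A(C, t) = 4 (A(C, t) = (-2 + 4)² = 2² = 4)
75*(A(-9, 9) + 1/(z(-6)/(-44) + 79/(-68))) = 75*(4 + 1/(0/(-44) + 79/(-68))) = 75*(4 + 1/(0*(-1/44) + 79*(-1/68))) = 75*(4 + 1/(0 - 79/68)) = 75*(4 + 1/(-79/68)) = 75*(4 - 68/79) = 75*(248/79) = 18600/79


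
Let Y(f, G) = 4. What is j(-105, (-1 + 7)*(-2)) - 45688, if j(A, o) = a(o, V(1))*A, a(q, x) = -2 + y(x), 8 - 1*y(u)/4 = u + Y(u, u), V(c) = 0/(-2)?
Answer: -47158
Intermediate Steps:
V(c) = 0 (V(c) = 0*(-½) = 0)
y(u) = 16 - 4*u (y(u) = 32 - 4*(u + 4) = 32 - 4*(4 + u) = 32 + (-16 - 4*u) = 16 - 4*u)
a(q, x) = 14 - 4*x (a(q, x) = -2 + (16 - 4*x) = 14 - 4*x)
j(A, o) = 14*A (j(A, o) = (14 - 4*0)*A = (14 + 0)*A = 14*A)
j(-105, (-1 + 7)*(-2)) - 45688 = 14*(-105) - 45688 = -1470 - 45688 = -47158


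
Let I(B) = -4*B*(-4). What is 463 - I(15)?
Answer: 223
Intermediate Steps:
I(B) = 16*B
463 - I(15) = 463 - 16*15 = 463 - 1*240 = 463 - 240 = 223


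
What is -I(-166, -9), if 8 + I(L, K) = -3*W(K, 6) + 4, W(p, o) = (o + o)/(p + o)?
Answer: -8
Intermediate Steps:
W(p, o) = 2*o/(o + p) (W(p, o) = (2*o)/(o + p) = 2*o/(o + p))
I(L, K) = -4 - 36/(6 + K) (I(L, K) = -8 + (-6*6/(6 + K) + 4) = -8 + (-36/(6 + K) + 4) = -8 + (4 - 36/(6 + K)) = -4 - 36/(6 + K))
-I(-166, -9) = -4*(-15 - 1*(-9))/(6 - 9) = -4*(-15 + 9)/(-3) = -4*(-1)*(-6)/3 = -1*8 = -8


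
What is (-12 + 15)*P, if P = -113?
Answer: -339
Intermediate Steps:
(-12 + 15)*P = (-12 + 15)*(-113) = 3*(-113) = -339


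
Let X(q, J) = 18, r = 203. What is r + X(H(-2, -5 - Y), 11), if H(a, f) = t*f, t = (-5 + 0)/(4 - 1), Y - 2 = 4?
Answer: 221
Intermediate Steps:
Y = 6 (Y = 2 + 4 = 6)
t = -5/3 ≈ -1.6667
H(a, f) = -5*f/3
r + X(H(-2, -5 - Y), 11) = 203 + 18 = 221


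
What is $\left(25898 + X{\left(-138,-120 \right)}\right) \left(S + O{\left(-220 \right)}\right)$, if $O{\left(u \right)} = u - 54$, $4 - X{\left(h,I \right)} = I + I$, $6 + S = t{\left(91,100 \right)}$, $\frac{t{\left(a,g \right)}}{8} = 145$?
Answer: $23004960$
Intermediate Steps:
$t{\left(a,g \right)} = 1160$ ($t{\left(a,g \right)} = 8 \cdot 145 = 1160$)
$S = 1154$ ($S = -6 + 1160 = 1154$)
$X{\left(h,I \right)} = 4 - 2 I$ ($X{\left(h,I \right)} = 4 - \left(I + I\right) = 4 - 2 I$)
$O{\left(u \right)} = -54 + u$ ($O{\left(u \right)} = u - 54 = -54 + u$)
$\left(25898 + X{\left(-138,-120 \right)}\right) \left(S + O{\left(-220 \right)}\right) = \left(25898 + \left(4 - -240\right)\right) \left(1154 - 274\right) = \left(25898 + \left(4 + 240\right)\right) \left(1154 - 274\right) = \left(25898 + 244\right) 880 = 26142 \cdot 880 = 23004960$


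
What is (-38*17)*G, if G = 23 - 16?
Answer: -4522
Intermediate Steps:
G = 7
(-38*17)*G = -38*17*7 = -646*7 = -4522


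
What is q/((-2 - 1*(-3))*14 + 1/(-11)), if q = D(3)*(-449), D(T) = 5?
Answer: -24695/153 ≈ -161.41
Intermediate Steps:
q = -2245 (q = 5*(-449) = -2245)
q/((-2 - 1*(-3))*14 + 1/(-11)) = -2245/((-2 - 1*(-3))*14 + 1/(-11)) = -2245/((-2 + 3)*14 - 1/11) = -2245/(1*14 - 1/11) = -2245/(14 - 1/11) = -2245/153/11 = -2245*11/153 = -24695/153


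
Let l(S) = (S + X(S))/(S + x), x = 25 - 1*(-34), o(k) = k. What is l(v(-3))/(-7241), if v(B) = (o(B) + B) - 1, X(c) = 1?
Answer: 3/188266 ≈ 1.5935e-5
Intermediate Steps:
x = 59 (x = 25 + 34 = 59)
v(B) = -1 + 2*B (v(B) = (B + B) - 1 = 2*B - 1 = -1 + 2*B)
l(S) = (1 + S)/(59 + S) (l(S) = (S + 1)/(S + 59) = (1 + S)/(59 + S))
l(v(-3))/(-7241) = ((1 + (-1 + 2*(-3)))/(59 + (-1 + 2*(-3))))/(-7241) = ((1 + (-1 - 6))/(59 + (-1 - 6)))*(-1/7241) = ((1 - 7)/(59 - 7))*(-1/7241) = (-6/52)*(-1/7241) = ((1/52)*(-6))*(-1/7241) = -3/26*(-1/7241) = 3/188266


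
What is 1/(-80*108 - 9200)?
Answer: -1/17840 ≈ -5.6054e-5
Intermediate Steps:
1/(-80*108 - 9200) = 1/(-8640 - 9200) = 1/(-17840) = -1/17840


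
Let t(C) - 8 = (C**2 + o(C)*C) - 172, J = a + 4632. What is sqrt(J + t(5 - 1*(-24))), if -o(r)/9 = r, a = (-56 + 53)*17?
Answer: I*sqrt(2311) ≈ 48.073*I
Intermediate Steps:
a = -51 (a = -3*17 = -51)
o(r) = -9*r
J = 4581 (J = -51 + 4632 = 4581)
t(C) = -164 - 8*C**2 (t(C) = 8 + ((C**2 + (-9*C)*C) - 172) = 8 + ((C**2 - 9*C**2) - 172) = 8 + (-8*C**2 - 172) = 8 + (-172 - 8*C**2) = -164 - 8*C**2)
sqrt(J + t(5 - 1*(-24))) = sqrt(4581 + (-164 - 8*(5 - 1*(-24))**2)) = sqrt(4581 + (-164 - 8*(5 + 24)**2)) = sqrt(4581 + (-164 - 8*29**2)) = sqrt(4581 + (-164 - 8*841)) = sqrt(4581 + (-164 - 6728)) = sqrt(4581 - 6892) = sqrt(-2311) = I*sqrt(2311)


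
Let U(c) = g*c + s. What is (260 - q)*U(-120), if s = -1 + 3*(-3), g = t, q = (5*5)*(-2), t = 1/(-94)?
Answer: -127100/47 ≈ -2704.3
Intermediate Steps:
t = -1/94 ≈ -0.010638
q = -50 (q = 25*(-2) = -50)
g = -1/94 ≈ -0.010638
s = -10 (s = -1 - 9 = -10)
U(c) = -10 - c/94 (U(c) = -c/94 - 10 = -10 - c/94)
(260 - q)*U(-120) = (260 - 1*(-50))*(-10 - 1/94*(-120)) = (260 + 50)*(-10 + 60/47) = 310*(-410/47) = -127100/47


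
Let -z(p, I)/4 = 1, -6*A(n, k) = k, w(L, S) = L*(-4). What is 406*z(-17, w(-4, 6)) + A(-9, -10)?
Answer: -4867/3 ≈ -1622.3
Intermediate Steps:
w(L, S) = -4*L
A(n, k) = -k/6
z(p, I) = -4 (z(p, I) = -4*1 = -4)
406*z(-17, w(-4, 6)) + A(-9, -10) = 406*(-4) - ⅙*(-10) = -1624 + 5/3 = -4867/3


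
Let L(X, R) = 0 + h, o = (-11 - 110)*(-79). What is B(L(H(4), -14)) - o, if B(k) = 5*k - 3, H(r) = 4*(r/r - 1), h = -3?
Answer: -9577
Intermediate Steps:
H(r) = 0 (H(r) = 4*(1 - 1) = 4*0 = 0)
o = 9559 (o = -121*(-79) = 9559)
L(X, R) = -3 (L(X, R) = 0 - 3 = -3)
B(k) = -3 + 5*k
B(L(H(4), -14)) - o = (-3 + 5*(-3)) - 1*9559 = (-3 - 15) - 9559 = -18 - 9559 = -9577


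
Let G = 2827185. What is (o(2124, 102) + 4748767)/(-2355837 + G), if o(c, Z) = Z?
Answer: 4748869/471348 ≈ 10.075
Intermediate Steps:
(o(2124, 102) + 4748767)/(-2355837 + G) = (102 + 4748767)/(-2355837 + 2827185) = 4748869/471348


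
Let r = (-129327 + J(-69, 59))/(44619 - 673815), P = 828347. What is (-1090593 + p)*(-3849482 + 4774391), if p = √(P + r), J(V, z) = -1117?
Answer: -1008699281037 + 616606*√5123943643542459/52433 ≈ -1.0079e+12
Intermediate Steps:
r = 32611/157299 (r = (-129327 - 1117)/(44619 - 673815) = -130444/(-629196) = -130444*(-1/629196) = 32611/157299 ≈ 0.20732)
p = 2*√5123943643542459/157299 (p = √(828347 + 32611/157299) = √(130298187364/157299) = 2*√5123943643542459/157299 ≈ 910.14)
(-1090593 + p)*(-3849482 + 4774391) = (-1090593 + 2*√5123943643542459/157299)*(-3849482 + 4774391) = (-1090593 + 2*√5123943643542459/157299)*924909 = -1008699281037 + 616606*√5123943643542459/52433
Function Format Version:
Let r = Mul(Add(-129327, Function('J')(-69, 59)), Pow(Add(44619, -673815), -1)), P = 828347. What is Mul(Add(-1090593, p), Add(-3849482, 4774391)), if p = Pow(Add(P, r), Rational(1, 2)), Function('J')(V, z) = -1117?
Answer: Add(-1008699281037, Mul(Rational(616606, 52433), Pow(5123943643542459, Rational(1, 2)))) ≈ -1.0079e+12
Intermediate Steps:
r = Rational(32611, 157299) (r = Mul(Add(-129327, -1117), Pow(Add(44619, -673815), -1)) = Mul(-130444, Pow(-629196, -1)) = Mul(-130444, Rational(-1, 629196)) = Rational(32611, 157299) ≈ 0.20732)
p = Mul(Rational(2, 157299), Pow(5123943643542459, Rational(1, 2))) (p = Pow(Add(828347, Rational(32611, 157299)), Rational(1, 2)) = Pow(Rational(130298187364, 157299), Rational(1, 2)) = Mul(Rational(2, 157299), Pow(5123943643542459, Rational(1, 2))) ≈ 910.14)
Mul(Add(-1090593, p), Add(-3849482, 4774391)) = Mul(Add(-1090593, Mul(Rational(2, 157299), Pow(5123943643542459, Rational(1, 2)))), Add(-3849482, 4774391)) = Mul(Add(-1090593, Mul(Rational(2, 157299), Pow(5123943643542459, Rational(1, 2)))), 924909) = Add(-1008699281037, Mul(Rational(616606, 52433), Pow(5123943643542459, Rational(1, 2))))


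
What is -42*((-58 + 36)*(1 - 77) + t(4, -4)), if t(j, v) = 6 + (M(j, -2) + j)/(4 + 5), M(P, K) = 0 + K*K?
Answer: -211540/3 ≈ -70513.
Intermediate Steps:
M(P, K) = K² (M(P, K) = 0 + K² = K²)
t(j, v) = 58/9 + j/9 (t(j, v) = 6 + ((-2)² + j)/(4 + 5) = 6 + (4 + j)/9 = 6 + (4 + j)*(⅑) = 6 + (4/9 + j/9) = 58/9 + j/9)
-42*((-58 + 36)*(1 - 77) + t(4, -4)) = -42*((-58 + 36)*(1 - 77) + (58/9 + (⅑)*4)) = -42*(-22*(-76) + (58/9 + 4/9)) = -42*(1672 + 62/9) = -42*15110/9 = -211540/3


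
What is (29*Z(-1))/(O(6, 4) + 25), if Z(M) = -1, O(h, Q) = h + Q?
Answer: -29/35 ≈ -0.82857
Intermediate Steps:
O(h, Q) = Q + h
(29*Z(-1))/(O(6, 4) + 25) = (29*(-1))/((4 + 6) + 25) = -29/(10 + 25) = -29/35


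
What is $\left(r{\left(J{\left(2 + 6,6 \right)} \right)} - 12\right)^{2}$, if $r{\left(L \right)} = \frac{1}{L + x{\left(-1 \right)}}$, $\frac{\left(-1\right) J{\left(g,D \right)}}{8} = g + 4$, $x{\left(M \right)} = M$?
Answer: $\frac{1357225}{9409} \approx 144.25$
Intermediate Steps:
$J{\left(g,D \right)} = -32 - 8 g$ ($J{\left(g,D \right)} = - 8 \left(g + 4\right) = - 8 \left(4 + g\right) = -32 - 8 g$)
$r{\left(L \right)} = \frac{1}{-1 + L}$ ($r{\left(L \right)} = \frac{1}{L - 1} = \frac{1}{-1 + L}$)
$\left(r{\left(J{\left(2 + 6,6 \right)} \right)} - 12\right)^{2} = \left(\frac{1}{-1 - \left(32 + 8 \left(2 + 6\right)\right)} - 12\right)^{2} = \left(\frac{1}{-1 - 96} - 12\right)^{2} = \left(\frac{1}{-97} - 12\right)^{2} = \left(- \frac{1}{97} - 12\right)^{2} = \left(- \frac{1165}{97}\right)^{2} = \frac{1357225}{9409}$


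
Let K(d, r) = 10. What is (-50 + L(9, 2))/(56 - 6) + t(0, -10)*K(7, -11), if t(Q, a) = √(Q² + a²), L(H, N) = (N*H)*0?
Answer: 99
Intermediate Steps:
L(H, N) = 0 (L(H, N) = (H*N)*0 = 0)
(-50 + L(9, 2))/(56 - 6) + t(0, -10)*K(7, -11) = (-50 + 0)/(56 - 6) + √(0² + (-10)²)*10 = -50/50 + √(0 + 100)*10 = -50*1/50 + √100*10 = -1 + 10*10 = -1 + 100 = 99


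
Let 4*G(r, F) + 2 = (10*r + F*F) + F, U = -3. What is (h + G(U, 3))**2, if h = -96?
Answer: 10201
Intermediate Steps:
G(r, F) = -1/2 + F/4 + F**2/4 + 5*r/2 (G(r, F) = -1/2 + ((10*r + F*F) + F)/4 = -1/2 + ((10*r + F**2) + F)/4 = -1/2 + ((F**2 + 10*r) + F)/4 = -1/2 + (F + F**2 + 10*r)/4 = -1/2 + (F/4 + F**2/4 + 5*r/2) = -1/2 + F/4 + F**2/4 + 5*r/2)
(h + G(U, 3))**2 = (-96 + (-1/2 + (1/4)*3 + (1/4)*3**2 + (5/2)*(-3)))**2 = (-96 + (-1/2 + 3/4 + (1/4)*9 - 15/2))**2 = (-96 + (-1/2 + 3/4 + 9/4 - 15/2))**2 = (-96 - 5)**2 = (-101)**2 = 10201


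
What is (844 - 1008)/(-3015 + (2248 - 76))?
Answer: 164/843 ≈ 0.19454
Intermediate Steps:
(844 - 1008)/(-3015 + (2248 - 76)) = -164/(-3015 + 2172) = -164/(-843) = -164*(-1/843) = 164/843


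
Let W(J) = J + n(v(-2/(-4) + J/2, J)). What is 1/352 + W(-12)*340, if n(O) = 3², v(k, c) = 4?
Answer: -359039/352 ≈ -1020.0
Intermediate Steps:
n(O) = 9
W(J) = 9 + J (W(J) = J + 9 = 9 + J)
1/352 + W(-12)*340 = 1/352 + (9 - 12)*340 = 1/352 - 3*340 = 1/352 - 1020 = -359039/352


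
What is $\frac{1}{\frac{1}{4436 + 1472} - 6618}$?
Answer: $- \frac{5908}{39099143} \approx -0.0001511$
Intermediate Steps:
$\frac{1}{\frac{1}{4436 + 1472} - 6618} = \frac{1}{\frac{1}{5908} - 6618} = \frac{1}{- \frac{39099143}{5908}} = - \frac{5908}{39099143}$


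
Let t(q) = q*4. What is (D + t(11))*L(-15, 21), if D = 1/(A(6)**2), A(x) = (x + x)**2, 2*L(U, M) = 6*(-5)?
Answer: -4561925/6912 ≈ -660.00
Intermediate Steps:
t(q) = 4*q
L(U, M) = -15 (L(U, M) = (6*(-5))/2 = (1/2)*(-30) = -15)
A(x) = 4*x**2 (A(x) = (2*x)**2 = 4*x**2)
D = 1/20736 (D = 1/((4*6**2)**2) = 1/((4*36)**2) = 1/(144**2) = 1/20736 ≈ 4.8225e-5)
(D + t(11))*L(-15, 21) = (1/20736 + 4*11)*(-15) = (1/20736 + 44)*(-15) = (912385/20736)*(-15) = -4561925/6912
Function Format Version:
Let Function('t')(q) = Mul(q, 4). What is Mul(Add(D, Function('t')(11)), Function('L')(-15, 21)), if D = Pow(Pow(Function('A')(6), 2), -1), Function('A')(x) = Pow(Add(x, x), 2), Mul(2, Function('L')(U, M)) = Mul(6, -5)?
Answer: Rational(-4561925, 6912) ≈ -660.00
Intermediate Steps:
Function('t')(q) = Mul(4, q)
Function('L')(U, M) = -15 (Function('L')(U, M) = Mul(Rational(1, 2), Mul(6, -5)) = Mul(Rational(1, 2), -30) = -15)
Function('A')(x) = Mul(4, Pow(x, 2)) (Function('A')(x) = Pow(Mul(2, x), 2) = Mul(4, Pow(x, 2)))
D = Rational(1, 20736) (D = Pow(Pow(Mul(4, Pow(6, 2)), 2), -1) = Pow(Pow(Mul(4, 36), 2), -1) = Pow(Pow(144, 2), -1) = Pow(20736, -1) = Rational(1, 20736) ≈ 4.8225e-5)
Mul(Add(D, Function('t')(11)), Function('L')(-15, 21)) = Mul(Add(Rational(1, 20736), Mul(4, 11)), -15) = Mul(Add(Rational(1, 20736), 44), -15) = Mul(Rational(912385, 20736), -15) = Rational(-4561925, 6912)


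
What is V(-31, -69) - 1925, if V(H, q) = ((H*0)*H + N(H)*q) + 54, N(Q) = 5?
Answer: -2216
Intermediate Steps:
V(H, q) = 54 + 5*q (V(H, q) = ((H*0)*H + 5*q) + 54 = (0*H + 5*q) + 54 = (0 + 5*q) + 54 = 5*q + 54 = 54 + 5*q)
V(-31, -69) - 1925 = (54 + 5*(-69)) - 1925 = (54 - 345) - 1925 = -291 - 1925 = -2216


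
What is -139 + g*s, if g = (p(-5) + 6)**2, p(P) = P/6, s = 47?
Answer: 40163/36 ≈ 1115.6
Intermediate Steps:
p(P) = P/6 (p(P) = P*(1/6) = P/6)
g = 961/36 (g = ((1/6)*(-5) + 6)**2 = (-5/6 + 6)**2 = (31/6)**2 = 961/36 ≈ 26.694)
-139 + g*s = -139 + (961/36)*47 = -139 + 45167/36 = 40163/36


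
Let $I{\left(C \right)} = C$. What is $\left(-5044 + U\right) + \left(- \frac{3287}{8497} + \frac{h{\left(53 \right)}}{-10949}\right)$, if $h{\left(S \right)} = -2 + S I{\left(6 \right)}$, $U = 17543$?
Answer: $\frac{1162788954432}{93033653} \approx 12499.0$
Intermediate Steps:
$h{\left(S \right)} = -2 + 6 S$ ($h{\left(S \right)} = -2 + S 6 = -2 + 6 S$)
$\left(-5044 + U\right) + \left(- \frac{3287}{8497} + \frac{h{\left(53 \right)}}{-10949}\right) = \left(-5044 + 17543\right) - \left(\frac{3287}{8497} - \frac{-2 + 6 \cdot 53}{-10949}\right) = 12499 - \left(\frac{3287}{8497} - \left(-2 + 318\right) \left(- \frac{1}{10949}\right)\right) = 12499 + \left(- \frac{3287}{8497} + 316 \left(- \frac{1}{10949}\right)\right) = 12499 - \frac{38674415}{93033653} = \frac{1162788954432}{93033653}$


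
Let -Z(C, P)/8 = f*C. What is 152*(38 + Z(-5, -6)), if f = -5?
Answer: -24624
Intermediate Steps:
Z(C, P) = 40*C (Z(C, P) = -(-40)*C = 40*C)
152*(38 + Z(-5, -6)) = 152*(38 + 40*(-5)) = 152*(38 - 200) = 152*(-162) = -24624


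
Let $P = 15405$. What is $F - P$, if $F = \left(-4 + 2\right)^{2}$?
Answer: $-15401$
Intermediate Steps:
$F = 4$ ($F = \left(-2\right)^{2} = 4$)
$F - P = 4 - 15405 = -15401$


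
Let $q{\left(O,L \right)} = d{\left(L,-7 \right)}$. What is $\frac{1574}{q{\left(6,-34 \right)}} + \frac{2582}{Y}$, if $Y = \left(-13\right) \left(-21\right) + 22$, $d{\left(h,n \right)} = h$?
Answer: $- \frac{188271}{5015} \approx -37.542$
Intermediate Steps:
$q{\left(O,L \right)} = L$
$Y = 295$ ($Y = 273 + 22 = 295$)
$\frac{1574}{q{\left(6,-34 \right)}} + \frac{2582}{Y} = \frac{1574}{-34} + \frac{2582}{295} = 1574 \left(- \frac{1}{34}\right) + 2582 \cdot \frac{1}{295} = - \frac{787}{17} + \frac{2582}{295} = - \frac{188271}{5015}$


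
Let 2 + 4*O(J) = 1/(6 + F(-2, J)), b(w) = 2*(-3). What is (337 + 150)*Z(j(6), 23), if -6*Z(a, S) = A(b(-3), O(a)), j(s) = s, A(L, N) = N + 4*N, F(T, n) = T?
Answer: 17045/96 ≈ 177.55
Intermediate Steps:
b(w) = -6
O(J) = -7/16 (O(J) = -½ + 1/(4*(6 - 2)) = -½ + (¼)/4 = -½ + (¼)*(¼) = -½ + 1/16 = -7/16)
A(L, N) = 5*N
Z(a, S) = 35/96 (Z(a, S) = -5*(-7)/(6*16) = -⅙*(-35/16) = 35/96)
(337 + 150)*Z(j(6), 23) = (337 + 150)*(35/96) = 487*(35/96) = 17045/96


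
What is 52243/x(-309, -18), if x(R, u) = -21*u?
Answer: 52243/378 ≈ 138.21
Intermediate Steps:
52243/x(-309, -18) = 52243/((-21*(-18))) = 52243/378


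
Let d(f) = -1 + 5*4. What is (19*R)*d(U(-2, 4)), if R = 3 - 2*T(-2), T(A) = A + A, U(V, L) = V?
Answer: 3971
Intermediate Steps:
T(A) = 2*A
R = 11 (R = 3 - 4*(-2) = 3 - 2*(-4) = 3 + 8 = 11)
d(f) = 19 (d(f) = -1 + 20 = 19)
(19*R)*d(U(-2, 4)) = (19*11)*19 = 209*19 = 3971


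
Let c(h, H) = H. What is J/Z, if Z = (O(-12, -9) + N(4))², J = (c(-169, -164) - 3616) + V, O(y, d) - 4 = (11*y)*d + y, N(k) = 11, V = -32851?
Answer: -36631/1418481 ≈ -0.025824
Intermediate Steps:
O(y, d) = 4 + y + 11*d*y (O(y, d) = 4 + ((11*y)*d + y) = 4 + (11*d*y + y) = 4 + (y + 11*d*y) = 4 + y + 11*d*y)
J = -36631 (J = (-164 - 3616) - 32851 = -3780 - 32851 = -36631)
Z = 1418481 (Z = ((4 - 12 + 11*(-9)*(-12)) + 11)² = ((4 - 12 + 1188) + 11)² = (1180 + 11)² = 1191² = 1418481)
J/Z = -36631/1418481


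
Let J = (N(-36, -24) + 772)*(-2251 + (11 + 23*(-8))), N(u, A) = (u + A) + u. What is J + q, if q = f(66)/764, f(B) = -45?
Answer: -1251908781/764 ≈ -1.6386e+6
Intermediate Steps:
N(u, A) = A + 2*u (N(u, A) = (A + u) + u = A + 2*u)
J = -1638624 (J = ((-24 + 2*(-36)) + 772)*(-2251 + (11 + 23*(-8))) = ((-24 - 72) + 772)*(-2251 + (11 - 184)) = (-96 + 772)*(-2251 - 173) = 676*(-2424) = -1638624)
q = -45/764 ≈ -0.058901
J + q = -1638624 - 45/764 = -1251908781/764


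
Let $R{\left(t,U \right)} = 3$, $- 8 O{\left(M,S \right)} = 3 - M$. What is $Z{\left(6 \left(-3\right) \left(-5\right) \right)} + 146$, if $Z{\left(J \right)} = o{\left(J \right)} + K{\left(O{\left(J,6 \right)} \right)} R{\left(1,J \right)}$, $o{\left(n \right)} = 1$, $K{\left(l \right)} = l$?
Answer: $\frac{1437}{8} \approx 179.63$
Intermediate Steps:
$O{\left(M,S \right)} = - \frac{3}{8} + \frac{M}{8}$ ($O{\left(M,S \right)} = - \frac{3 - M}{8} = - \frac{3}{8} + \frac{M}{8}$)
$Z{\left(J \right)} = - \frac{1}{8} + \frac{3 J}{8}$ ($Z{\left(J \right)} = 1 + \left(- \frac{3}{8} + \frac{J}{8}\right) 3 = 1 + \left(- \frac{9}{8} + \frac{3 J}{8}\right) = - \frac{1}{8} + \frac{3 J}{8}$)
$Z{\left(6 \left(-3\right) \left(-5\right) \right)} + 146 = \left(- \frac{1}{8} + \frac{3 \cdot 6 \left(-3\right) \left(-5\right)}{8}\right) + 146 = \left(- \frac{1}{8} + \frac{3 \left(\left(-18\right) \left(-5\right)\right)}{8}\right) + 146 = \left(- \frac{1}{8} + \frac{3}{8} \cdot 90\right) + 146 = \left(- \frac{1}{8} + \frac{135}{4}\right) + 146 = \frac{269}{8} + 146 = \frac{1437}{8}$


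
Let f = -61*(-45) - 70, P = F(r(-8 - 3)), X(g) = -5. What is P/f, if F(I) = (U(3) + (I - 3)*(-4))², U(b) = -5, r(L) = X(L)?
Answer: 729/2675 ≈ 0.27252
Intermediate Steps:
r(L) = -5
F(I) = (7 - 4*I)² (F(I) = (-5 + (I - 3)*(-4))² = (-5 + (-3 + I)*(-4))² = (-5 + (12 - 4*I))² = (7 - 4*I)²)
P = 729 (P = (-7 + 4*(-5))² = (-7 - 20)² = (-27)² = 729)
f = 2675 (f = 2745 - 70 = 2675)
P/f = 729/2675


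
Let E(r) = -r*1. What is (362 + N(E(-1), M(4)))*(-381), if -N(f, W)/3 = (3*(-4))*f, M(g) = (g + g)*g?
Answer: -151638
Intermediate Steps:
M(g) = 2*g² (M(g) = (2*g)*g = 2*g²)
E(r) = -r
N(f, W) = 36*f (N(f, W) = -3*3*(-4)*f = -(-36)*f = 36*f)
(362 + N(E(-1), M(4)))*(-381) = (362 + 36*(-1*(-1)))*(-381) = (362 + 36*1)*(-381) = (362 + 36)*(-381) = 398*(-381) = -151638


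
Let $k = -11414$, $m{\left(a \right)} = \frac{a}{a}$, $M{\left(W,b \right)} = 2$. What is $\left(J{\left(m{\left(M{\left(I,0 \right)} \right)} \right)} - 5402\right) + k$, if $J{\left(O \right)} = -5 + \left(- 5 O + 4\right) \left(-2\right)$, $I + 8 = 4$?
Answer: $-16819$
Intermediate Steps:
$I = -4$ ($I = -8 + 4 = -4$)
$m{\left(a \right)} = 1$
$J{\left(O \right)} = -13 + 10 O$ ($J{\left(O \right)} = -5 + \left(4 - 5 O\right) \left(-2\right) = -5 + \left(-8 + 10 O\right) = -13 + 10 O$)
$\left(J{\left(m{\left(M{\left(I,0 \right)} \right)} \right)} - 5402\right) + k = \left(\left(-13 + 10 \cdot 1\right) - 5402\right) - 11414 = \left(\left(-13 + 10\right) - 5402\right) - 11414 = \left(-3 - 5402\right) - 11414 = -5405 - 11414 = -16819$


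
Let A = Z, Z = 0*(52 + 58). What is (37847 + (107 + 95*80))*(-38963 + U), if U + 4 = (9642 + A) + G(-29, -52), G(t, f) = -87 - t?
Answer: -1338513182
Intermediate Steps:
Z = 0 (Z = 0*110 = 0)
A = 0
U = 9580 (U = -4 + ((9642 + 0) + (-87 - 1*(-29))) = -4 + (9642 + (-87 + 29)) = -4 + (9642 - 58) = -4 + 9584 = 9580)
(37847 + (107 + 95*80))*(-38963 + U) = (37847 + (107 + 95*80))*(-38963 + 9580) = (37847 + (107 + 7600))*(-29383) = (37847 + 7707)*(-29383) = 45554*(-29383) = -1338513182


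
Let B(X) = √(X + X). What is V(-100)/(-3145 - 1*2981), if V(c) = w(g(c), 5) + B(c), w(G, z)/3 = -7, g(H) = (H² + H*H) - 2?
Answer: 7/2042 - 5*I*√2/3063 ≈ 0.003428 - 0.0023085*I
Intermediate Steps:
g(H) = -2 + 2*H² (g(H) = (H² + H²) - 2 = 2*H² - 2 = -2 + 2*H²)
w(G, z) = -21 (w(G, z) = 3*(-7) = -21)
B(X) = √2*√X (B(X) = √(2*X) = √2*√X)
V(c) = -21 + √2*√c
V(-100)/(-3145 - 1*2981) = (-21 + √2*√(-100))/(-3145 - 1*2981) = (-21 + √2*(10*I))/(-3145 - 2981) = (-21 + 10*I*√2)/(-6126) = (-21 + 10*I*√2)*(-1/6126) = 7/2042 - 5*I*√2/3063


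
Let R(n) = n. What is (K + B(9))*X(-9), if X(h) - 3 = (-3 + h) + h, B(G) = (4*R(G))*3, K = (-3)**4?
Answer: -3402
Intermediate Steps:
K = 81
B(G) = 12*G (B(G) = (4*G)*3 = 12*G)
X(h) = 2*h (X(h) = 3 + ((-3 + h) + h) = 3 + (-3 + 2*h) = 2*h)
(K + B(9))*X(-9) = (81 + 12*9)*(2*(-9)) = (81 + 108)*(-18) = 189*(-18) = -3402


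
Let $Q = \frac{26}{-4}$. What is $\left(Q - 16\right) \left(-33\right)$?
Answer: $\frac{1485}{2} \approx 742.5$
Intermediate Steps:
$Q = - \frac{13}{2}$ ($Q = 26 \left(- \frac{1}{4}\right) = - \frac{13}{2} \approx -6.5$)
$\left(Q - 16\right) \left(-33\right) = \left(- \frac{13}{2} - 16\right) \left(-33\right) = \left(- \frac{45}{2}\right) \left(-33\right) = \frac{1485}{2}$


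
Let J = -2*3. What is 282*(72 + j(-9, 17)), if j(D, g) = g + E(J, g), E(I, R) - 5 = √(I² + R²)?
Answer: 26508 + 1410*√13 ≈ 31592.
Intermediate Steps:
J = -6
E(I, R) = 5 + √(I² + R²)
j(D, g) = 5 + g + √(36 + g²) (j(D, g) = g + (5 + √((-6)² + g²)) = g + (5 + √(36 + g²)) = 5 + g + √(36 + g²))
282*(72 + j(-9, 17)) = 282*(72 + (5 + 17 + √(36 + 17²))) = 282*(72 + (5 + 17 + √(36 + 289))) = 282*(72 + (5 + 17 + √325)) = 282*(72 + (5 + 17 + 5*√13)) = 282*(72 + (22 + 5*√13)) = 282*(94 + 5*√13) = 26508 + 1410*√13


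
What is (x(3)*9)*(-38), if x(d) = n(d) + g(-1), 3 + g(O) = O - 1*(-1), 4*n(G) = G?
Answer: 1539/2 ≈ 769.50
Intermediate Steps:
n(G) = G/4
g(O) = -2 + O (g(O) = -3 + (O - 1*(-1)) = -3 + (O + 1) = -3 + (1 + O) = -2 + O)
x(d) = -3 + d/4 (x(d) = d/4 + (-2 - 1) = d/4 - 3 = -3 + d/4)
(x(3)*9)*(-38) = ((-3 + (1/4)*3)*9)*(-38) = ((-3 + 3/4)*9)*(-38) = -9/4*9*(-38) = -81/4*(-38) = 1539/2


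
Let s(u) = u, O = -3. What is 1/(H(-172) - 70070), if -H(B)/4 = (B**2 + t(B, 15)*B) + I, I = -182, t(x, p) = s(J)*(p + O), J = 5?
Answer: -1/146398 ≈ -6.8307e-6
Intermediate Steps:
t(x, p) = -15 + 5*p (t(x, p) = 5*(p - 3) = 5*(-3 + p) = -15 + 5*p)
H(B) = 728 - 240*B - 4*B**2 (H(B) = -4*((B**2 + (-15 + 5*15)*B) - 182) = -4*((B**2 + (-15 + 75)*B) - 182) = -4*((B**2 + 60*B) - 182) = -4*(-182 + B**2 + 60*B) = 728 - 240*B - 4*B**2)
1/(H(-172) - 70070) = 1/((728 - 240*(-172) - 4*(-172)**2) - 70070) = 1/((728 + 41280 - 4*29584) - 70070) = 1/((728 + 41280 - 118336) - 70070) = 1/(-76328 - 70070) = 1/(-146398) = -1/146398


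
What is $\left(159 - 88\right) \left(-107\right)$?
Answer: $-7597$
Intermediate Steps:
$\left(159 - 88\right) \left(-107\right) = 71 \left(-107\right) = -7597$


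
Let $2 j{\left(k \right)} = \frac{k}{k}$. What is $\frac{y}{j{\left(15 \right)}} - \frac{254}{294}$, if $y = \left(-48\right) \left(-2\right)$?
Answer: $\frac{28097}{147} \approx 191.14$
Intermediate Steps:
$y = 96$
$j{\left(k \right)} = \frac{1}{2}$ ($j{\left(k \right)} = \frac{k \frac{1}{k}}{2} = \frac{1}{2} \cdot 1 = \frac{1}{2}$)
$\frac{y}{j{\left(15 \right)}} - \frac{254}{294} = 96 \frac{1}{\frac{1}{2}} - \frac{254}{294} = 96 \cdot 2 - \frac{127}{147} = 192 - \frac{127}{147} = \frac{28097}{147}$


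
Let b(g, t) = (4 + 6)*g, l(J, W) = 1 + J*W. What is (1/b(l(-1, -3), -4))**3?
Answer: 1/64000 ≈ 1.5625e-5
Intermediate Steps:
b(g, t) = 10*g
(1/b(l(-1, -3), -4))**3 = (1/(10*(1 - 1*(-3))))**3 = (1/(10*(1 + 3)))**3 = (1/(10*4))**3 = (1/40)**3 = 1/64000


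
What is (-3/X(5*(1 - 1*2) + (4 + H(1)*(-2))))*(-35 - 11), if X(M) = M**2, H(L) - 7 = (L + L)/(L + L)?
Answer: 138/289 ≈ 0.47751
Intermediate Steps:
H(L) = 8 (H(L) = 7 + (L + L)/(L + L) = 7 + (2*L)/((2*L)) = 7 + (2*L)*(1/(2*L)) = 7 + 1 = 8)
(-3/X(5*(1 - 1*2) + (4 + H(1)*(-2))))*(-35 - 11) = (-3/(5*(1 - 1*2) + (4 + 8*(-2)))**2)*(-35 - 11) = -3/(5*(1 - 2) + (4 - 16))**2*(-46) = -3/(5*(-1) - 12)**2*(-46) = -3/(-5 - 12)**2*(-46) = -3/((-17)**2)*(-46) = -3/289*(-46) = 138/289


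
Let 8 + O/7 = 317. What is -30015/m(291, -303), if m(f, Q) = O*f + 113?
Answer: -30015/629546 ≈ -0.047677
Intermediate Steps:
O = 2163 (O = -56 + 7*317 = -56 + 2219 = 2163)
m(f, Q) = 113 + 2163*f (m(f, Q) = 2163*f + 113 = 113 + 2163*f)
-30015/m(291, -303) = -30015/(113 + 2163*291) = -30015/(113 + 629433) = -30015/629546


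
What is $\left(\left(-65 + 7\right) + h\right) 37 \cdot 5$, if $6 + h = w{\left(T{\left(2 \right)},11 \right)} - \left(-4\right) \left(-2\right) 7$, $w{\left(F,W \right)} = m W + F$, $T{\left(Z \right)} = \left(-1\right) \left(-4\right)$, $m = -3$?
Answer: $-27565$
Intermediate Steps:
$T{\left(Z \right)} = 4$
$w{\left(F,W \right)} = F - 3 W$ ($w{\left(F,W \right)} = - 3 W + F = F - 3 W$)
$h = -91$ ($h = -6 + \left(\left(4 - 33\right) - \left(-4\right) \left(-2\right) 7\right) = -6 + \left(\left(4 - 33\right) - 8 \cdot 7\right) = -6 - 85 = -91$)
$\left(\left(-65 + 7\right) + h\right) 37 \cdot 5 = \left(\left(-65 + 7\right) - 91\right) 37 \cdot 5 = \left(-58 - 91\right) 185 = \left(-149\right) 185 = -27565$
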